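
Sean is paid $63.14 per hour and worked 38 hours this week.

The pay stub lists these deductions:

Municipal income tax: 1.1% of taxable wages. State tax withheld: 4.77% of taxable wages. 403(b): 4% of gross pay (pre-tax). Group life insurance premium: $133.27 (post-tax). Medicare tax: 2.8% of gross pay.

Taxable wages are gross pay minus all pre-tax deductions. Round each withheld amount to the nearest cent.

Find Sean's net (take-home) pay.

$1,967.69

Gross pay: 38 × $63.14 = $2,399.32
403(b): $2,399.32 × 0.04 = $95.97
Taxable wages = $2,399.32 − $95.97 = $2,303.35
Municipal income tax: $2,303.35 × 0.011 = $25.34
State tax withheld: $2,303.35 × 0.0477 = $109.87
Medicare tax: $2,399.32 × 0.028 = $67.18
Group life insurance premium: $133.27
Total deductions = $95.97 + $25.34 + $109.87 + $67.18 + $133.27 = $431.63
Net pay = $2,399.32 − $431.63 = $1,967.69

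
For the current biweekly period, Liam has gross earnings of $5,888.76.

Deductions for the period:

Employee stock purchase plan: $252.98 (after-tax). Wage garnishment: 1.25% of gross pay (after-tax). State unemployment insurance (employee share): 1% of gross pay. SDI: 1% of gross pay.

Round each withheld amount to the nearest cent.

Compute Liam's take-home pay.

$5,444.39

SDI: $5,888.76 × 0.01 = $58.89
State unemployment insurance (employee share): $5,888.76 × 0.01 = $58.89
Employee stock purchase plan: $252.98
Wage garnishment: $5,888.76 × 0.0125 = $73.61
Total deductions = $58.89 + $58.89 + $252.98 + $73.61 = $444.37
Net pay = $5,888.76 − $444.37 = $5,444.39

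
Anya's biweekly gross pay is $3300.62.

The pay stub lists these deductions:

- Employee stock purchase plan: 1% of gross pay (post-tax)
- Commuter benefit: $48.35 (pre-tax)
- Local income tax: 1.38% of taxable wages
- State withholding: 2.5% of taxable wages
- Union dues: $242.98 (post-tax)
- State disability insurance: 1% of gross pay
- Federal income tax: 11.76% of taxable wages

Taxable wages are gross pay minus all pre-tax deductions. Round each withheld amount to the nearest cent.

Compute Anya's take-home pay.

$2434.61

Commuter benefit: $48.35
Taxable wages = $3300.62 − $48.35 = $3252.27
State withholding: $3252.27 × 0.025 = $81.31
Local income tax: $3252.27 × 0.0138 = $44.88
Federal income tax: $3252.27 × 0.1176 = $382.47
State disability insurance: $3300.62 × 0.01 = $33.01
Employee stock purchase plan: $3300.62 × 0.01 = $33.01
Union dues: $242.98
Total deductions = $48.35 + $81.31 + $44.88 + $382.47 + $33.01 + $33.01 + $242.98 = $866.01
Net pay = $3300.62 − $866.01 = $2434.61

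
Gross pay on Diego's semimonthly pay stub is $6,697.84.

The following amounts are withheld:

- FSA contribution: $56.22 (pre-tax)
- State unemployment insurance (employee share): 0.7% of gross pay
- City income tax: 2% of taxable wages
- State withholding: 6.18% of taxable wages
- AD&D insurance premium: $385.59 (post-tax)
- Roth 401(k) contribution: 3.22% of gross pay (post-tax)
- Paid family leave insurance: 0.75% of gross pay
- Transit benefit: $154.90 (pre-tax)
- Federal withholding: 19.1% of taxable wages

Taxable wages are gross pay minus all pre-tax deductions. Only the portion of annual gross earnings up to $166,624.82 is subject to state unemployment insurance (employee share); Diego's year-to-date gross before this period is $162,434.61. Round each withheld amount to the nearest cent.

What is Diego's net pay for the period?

FSA contribution: $56.22
Transit benefit: $154.90
Pre-tax total = $56.22 + $154.90 = $211.12
Taxable wages = $6,697.84 − $211.12 = $6,486.72
City income tax: $6,486.72 × 0.02 = $129.73
State withholding: $6,486.72 × 0.0618 = $400.88
Federal withholding: $6,486.72 × 0.191 = $1,238.96
Paid family leave insurance: $6,697.84 × 0.0075 = $50.23
State unemployment insurance (employee share): only $166,624.82 − $162,434.61 = $4,190.21 of this check is subject → $4,190.21 × 0.007 = $29.33
Roth 401(k) contribution: $6,697.84 × 0.0322 = $215.67
AD&D insurance premium: $385.59
Total deductions = $56.22 + $154.90 + $129.73 + $400.88 + $1,238.96 + $50.23 + $29.33 + $215.67 + $385.59 = $2,661.51
Net pay = $6,697.84 − $2,661.51 = $4,036.33

$4,036.33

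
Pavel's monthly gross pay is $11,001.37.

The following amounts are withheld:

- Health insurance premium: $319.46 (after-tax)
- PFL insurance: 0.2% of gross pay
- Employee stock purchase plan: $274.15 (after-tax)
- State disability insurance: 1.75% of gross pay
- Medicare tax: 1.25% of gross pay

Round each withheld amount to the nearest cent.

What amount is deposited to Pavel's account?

PFL insurance: $11,001.37 × 0.002 = $22.00
Medicare tax: $11,001.37 × 0.0125 = $137.52
State disability insurance: $11,001.37 × 0.0175 = $192.52
Employee stock purchase plan: $274.15
Health insurance premium: $319.46
Total deductions = $22.00 + $137.52 + $192.52 + $274.15 + $319.46 = $945.65
Net pay = $11,001.37 − $945.65 = $10,055.72

$10,055.72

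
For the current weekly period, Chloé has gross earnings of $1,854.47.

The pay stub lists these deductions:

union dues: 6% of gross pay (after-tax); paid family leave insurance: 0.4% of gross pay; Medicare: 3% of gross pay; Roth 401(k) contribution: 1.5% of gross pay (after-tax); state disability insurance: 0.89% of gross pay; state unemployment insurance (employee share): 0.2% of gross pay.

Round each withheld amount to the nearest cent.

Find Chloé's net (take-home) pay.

$1,632.12

State unemployment insurance (employee share): $1,854.47 × 0.002 = $3.71
Medicare: $1,854.47 × 0.03 = $55.63
Paid family leave insurance: $1,854.47 × 0.004 = $7.42
State disability insurance: $1,854.47 × 0.0089 = $16.50
Union dues: $1,854.47 × 0.06 = $111.27
Roth 401(k) contribution: $1,854.47 × 0.015 = $27.82
Total deductions = $3.71 + $55.63 + $7.42 + $16.50 + $111.27 + $27.82 = $222.35
Net pay = $1,854.47 − $222.35 = $1,632.12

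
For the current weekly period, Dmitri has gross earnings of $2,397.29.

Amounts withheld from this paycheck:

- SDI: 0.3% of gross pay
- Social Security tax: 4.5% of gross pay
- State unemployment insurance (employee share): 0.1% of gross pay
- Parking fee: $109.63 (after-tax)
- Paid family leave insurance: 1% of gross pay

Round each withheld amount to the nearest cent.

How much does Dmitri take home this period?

$2,146.22

State unemployment insurance (employee share): $2,397.29 × 0.001 = $2.40
Paid family leave insurance: $2,397.29 × 0.01 = $23.97
Social Security tax: $2,397.29 × 0.045 = $107.88
SDI: $2,397.29 × 0.003 = $7.19
Parking fee: $109.63
Total deductions = $2.40 + $23.97 + $107.88 + $7.19 + $109.63 = $251.07
Net pay = $2,397.29 − $251.07 = $2,146.22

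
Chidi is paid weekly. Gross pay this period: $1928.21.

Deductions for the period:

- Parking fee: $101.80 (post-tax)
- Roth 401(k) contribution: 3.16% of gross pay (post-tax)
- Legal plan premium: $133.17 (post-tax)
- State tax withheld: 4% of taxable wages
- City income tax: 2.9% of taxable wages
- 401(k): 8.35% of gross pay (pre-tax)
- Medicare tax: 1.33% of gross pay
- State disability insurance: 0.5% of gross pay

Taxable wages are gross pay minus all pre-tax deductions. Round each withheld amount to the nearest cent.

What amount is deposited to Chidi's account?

$1314.07

401(k): $1928.21 × 0.0835 = $161.01
Taxable wages = $1928.21 − $161.01 = $1767.20
State tax withheld: $1767.20 × 0.04 = $70.69
City income tax: $1767.20 × 0.029 = $51.25
State disability insurance: $1928.21 × 0.005 = $9.64
Medicare tax: $1928.21 × 0.0133 = $25.65
Legal plan premium: $133.17
Parking fee: $101.80
Roth 401(k) contribution: $1928.21 × 0.0316 = $60.93
Total deductions = $161.01 + $70.69 + $51.25 + $9.64 + $25.65 + $133.17 + $101.80 + $60.93 = $614.14
Net pay = $1928.21 − $614.14 = $1314.07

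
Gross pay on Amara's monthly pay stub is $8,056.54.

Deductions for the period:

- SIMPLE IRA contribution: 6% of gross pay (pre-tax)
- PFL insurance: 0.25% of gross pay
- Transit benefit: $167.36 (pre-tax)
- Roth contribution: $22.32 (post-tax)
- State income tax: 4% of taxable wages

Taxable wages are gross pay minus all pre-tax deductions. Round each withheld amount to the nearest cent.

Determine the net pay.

Transit benefit: $167.36
SIMPLE IRA contribution: $8,056.54 × 0.06 = $483.39
Pre-tax total = $167.36 + $483.39 = $650.75
Taxable wages = $8,056.54 − $650.75 = $7,405.79
State income tax: $7,405.79 × 0.04 = $296.23
PFL insurance: $8,056.54 × 0.0025 = $20.14
Roth contribution: $22.32
Total deductions = $167.36 + $483.39 + $296.23 + $20.14 + $22.32 = $989.44
Net pay = $8,056.54 − $989.44 = $7,067.10

$7,067.10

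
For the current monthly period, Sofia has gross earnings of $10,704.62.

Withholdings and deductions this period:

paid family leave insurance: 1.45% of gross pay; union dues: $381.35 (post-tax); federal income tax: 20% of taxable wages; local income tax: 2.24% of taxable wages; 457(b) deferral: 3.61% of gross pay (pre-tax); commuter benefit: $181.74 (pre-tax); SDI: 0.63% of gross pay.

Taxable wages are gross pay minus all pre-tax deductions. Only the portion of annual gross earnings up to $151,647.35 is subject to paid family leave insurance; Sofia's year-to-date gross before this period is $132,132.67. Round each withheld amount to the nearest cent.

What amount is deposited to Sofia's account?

Commuter benefit: $181.74
457(b) deferral: $10,704.62 × 0.0361 = $386.44
Pre-tax total = $181.74 + $386.44 = $568.18
Taxable wages = $10,704.62 − $568.18 = $10,136.44
Local income tax: $10,136.44 × 0.0224 = $227.06
Federal income tax: $10,136.44 × 0.2 = $2,027.29
Paid family leave insurance: cap not yet reached, full $10,704.62 is subject → $10,704.62 × 0.0145 = $155.22
SDI: $10,704.62 × 0.0063 = $67.44
Union dues: $381.35
Total deductions = $181.74 + $386.44 + $227.06 + $2,027.29 + $155.22 + $67.44 + $381.35 = $3,426.54
Net pay = $10,704.62 − $3,426.54 = $7,278.08

$7,278.08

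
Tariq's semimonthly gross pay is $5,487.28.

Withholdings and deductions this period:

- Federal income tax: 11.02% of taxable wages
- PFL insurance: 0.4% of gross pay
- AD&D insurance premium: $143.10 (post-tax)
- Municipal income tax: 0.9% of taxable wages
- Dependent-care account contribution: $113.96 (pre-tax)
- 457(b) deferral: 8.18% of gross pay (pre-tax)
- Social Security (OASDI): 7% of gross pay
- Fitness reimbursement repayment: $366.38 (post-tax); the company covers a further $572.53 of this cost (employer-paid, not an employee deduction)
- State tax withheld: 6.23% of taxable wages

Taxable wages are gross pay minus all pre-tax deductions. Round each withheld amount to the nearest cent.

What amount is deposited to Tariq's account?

$3,115.13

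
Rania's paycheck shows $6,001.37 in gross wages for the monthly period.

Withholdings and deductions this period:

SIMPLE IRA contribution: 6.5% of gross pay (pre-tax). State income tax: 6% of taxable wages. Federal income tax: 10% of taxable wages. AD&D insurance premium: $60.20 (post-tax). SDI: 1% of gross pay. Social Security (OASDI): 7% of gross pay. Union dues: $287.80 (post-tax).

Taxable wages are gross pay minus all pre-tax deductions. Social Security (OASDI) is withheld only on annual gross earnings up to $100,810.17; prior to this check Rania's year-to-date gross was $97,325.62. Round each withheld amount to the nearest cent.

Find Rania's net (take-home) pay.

SIMPLE IRA contribution: $6,001.37 × 0.065 = $390.09
Taxable wages = $6,001.37 − $390.09 = $5,611.28
Federal income tax: $5,611.28 × 0.1 = $561.13
State income tax: $5,611.28 × 0.06 = $336.68
Social Security (OASDI): only $100,810.17 − $97,325.62 = $3,484.55 of this check is subject → $3,484.55 × 0.07 = $243.92
SDI: $6,001.37 × 0.01 = $60.01
Union dues: $287.80
AD&D insurance premium: $60.20
Total deductions = $390.09 + $561.13 + $336.68 + $243.92 + $60.01 + $287.80 + $60.20 = $1,939.83
Net pay = $6,001.37 − $1,939.83 = $4,061.54

$4,061.54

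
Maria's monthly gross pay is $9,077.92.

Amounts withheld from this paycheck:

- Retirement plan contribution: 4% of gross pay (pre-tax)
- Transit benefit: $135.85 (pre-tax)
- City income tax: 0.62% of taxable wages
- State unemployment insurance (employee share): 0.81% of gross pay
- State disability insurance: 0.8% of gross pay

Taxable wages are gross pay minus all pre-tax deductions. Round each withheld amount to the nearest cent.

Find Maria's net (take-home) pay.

$8,379.61

Retirement plan contribution: $9,077.92 × 0.04 = $363.12
Transit benefit: $135.85
Pre-tax total = $363.12 + $135.85 = $498.97
Taxable wages = $9,077.92 − $498.97 = $8,578.95
City income tax: $8,578.95 × 0.0062 = $53.19
State disability insurance: $9,077.92 × 0.008 = $72.62
State unemployment insurance (employee share): $9,077.92 × 0.0081 = $73.53
Total deductions = $363.12 + $135.85 + $53.19 + $72.62 + $73.53 = $698.31
Net pay = $9,077.92 − $698.31 = $8,379.61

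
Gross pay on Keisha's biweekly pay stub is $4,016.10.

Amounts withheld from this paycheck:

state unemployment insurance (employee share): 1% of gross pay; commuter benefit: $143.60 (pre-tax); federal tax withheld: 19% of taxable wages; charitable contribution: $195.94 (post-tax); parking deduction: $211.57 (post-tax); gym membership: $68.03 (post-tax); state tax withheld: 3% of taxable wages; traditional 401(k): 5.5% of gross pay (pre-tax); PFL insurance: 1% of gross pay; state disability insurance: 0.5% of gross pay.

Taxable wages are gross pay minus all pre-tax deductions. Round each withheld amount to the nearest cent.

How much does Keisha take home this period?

Traditional 401(k): $4,016.10 × 0.055 = $220.89
Commuter benefit: $143.60
Pre-tax total = $220.89 + $143.60 = $364.49
Taxable wages = $4,016.10 − $364.49 = $3,651.61
Federal tax withheld: $3,651.61 × 0.19 = $693.81
State tax withheld: $3,651.61 × 0.03 = $109.55
PFL insurance: $4,016.10 × 0.01 = $40.16
State disability insurance: $4,016.10 × 0.005 = $20.08
State unemployment insurance (employee share): $4,016.10 × 0.01 = $40.16
Gym membership: $68.03
Charitable contribution: $195.94
Parking deduction: $211.57
Total deductions = $220.89 + $143.60 + $693.81 + $109.55 + $40.16 + $20.08 + $40.16 + $68.03 + $195.94 + $211.57 = $1,743.79
Net pay = $4,016.10 − $1,743.79 = $2,272.31

$2,272.31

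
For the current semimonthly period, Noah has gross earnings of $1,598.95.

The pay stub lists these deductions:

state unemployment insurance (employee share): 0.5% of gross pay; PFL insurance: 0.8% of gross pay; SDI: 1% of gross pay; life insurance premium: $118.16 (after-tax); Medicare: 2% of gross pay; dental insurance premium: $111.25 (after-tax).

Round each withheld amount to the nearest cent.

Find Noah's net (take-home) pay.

SDI: $1,598.95 × 0.01 = $15.99
State unemployment insurance (employee share): $1,598.95 × 0.005 = $7.99
PFL insurance: $1,598.95 × 0.008 = $12.79
Medicare: $1,598.95 × 0.02 = $31.98
Life insurance premium: $118.16
Dental insurance premium: $111.25
Total deductions = $15.99 + $7.99 + $12.79 + $31.98 + $118.16 + $111.25 = $298.16
Net pay = $1,598.95 − $298.16 = $1,300.79

$1,300.79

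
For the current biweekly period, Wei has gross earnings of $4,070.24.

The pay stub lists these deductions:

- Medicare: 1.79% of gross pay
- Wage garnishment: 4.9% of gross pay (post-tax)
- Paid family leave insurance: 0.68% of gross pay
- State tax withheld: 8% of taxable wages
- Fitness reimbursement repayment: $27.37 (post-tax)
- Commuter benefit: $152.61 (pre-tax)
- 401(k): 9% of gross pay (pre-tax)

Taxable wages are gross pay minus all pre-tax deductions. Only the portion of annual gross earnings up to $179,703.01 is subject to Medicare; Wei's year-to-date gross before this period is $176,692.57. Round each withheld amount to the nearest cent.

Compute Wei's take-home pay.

$2,958.83

401(k): $4,070.24 × 0.09 = $366.32
Commuter benefit: $152.61
Pre-tax total = $366.32 + $152.61 = $518.93
Taxable wages = $4,070.24 − $518.93 = $3,551.31
State tax withheld: $3,551.31 × 0.08 = $284.10
Paid family leave insurance: $4,070.24 × 0.0068 = $27.68
Medicare: only $179,703.01 − $176,692.57 = $3,010.44 of this check is subject → $3,010.44 × 0.0179 = $53.89
Wage garnishment: $4,070.24 × 0.049 = $199.44
Fitness reimbursement repayment: $27.37
Total deductions = $366.32 + $152.61 + $284.10 + $27.68 + $53.89 + $199.44 + $27.37 = $1,111.41
Net pay = $4,070.24 − $1,111.41 = $2,958.83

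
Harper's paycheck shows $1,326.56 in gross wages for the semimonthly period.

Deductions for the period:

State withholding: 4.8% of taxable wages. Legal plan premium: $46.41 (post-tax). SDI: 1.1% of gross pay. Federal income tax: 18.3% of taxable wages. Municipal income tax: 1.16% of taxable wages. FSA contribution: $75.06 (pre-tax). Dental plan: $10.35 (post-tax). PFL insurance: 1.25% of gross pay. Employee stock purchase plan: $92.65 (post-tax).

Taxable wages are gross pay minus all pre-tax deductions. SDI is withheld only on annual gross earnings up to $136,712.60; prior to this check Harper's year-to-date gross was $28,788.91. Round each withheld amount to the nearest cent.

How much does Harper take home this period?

FSA contribution: $75.06
Taxable wages = $1,326.56 − $75.06 = $1,251.50
Municipal income tax: $1,251.50 × 0.0116 = $14.52
State withholding: $1,251.50 × 0.048 = $60.07
Federal income tax: $1,251.50 × 0.183 = $229.02
PFL insurance: $1,326.56 × 0.0125 = $16.58
SDI: cap not yet reached, full $1,326.56 is subject → $1,326.56 × 0.011 = $14.59
Legal plan premium: $46.41
Employee stock purchase plan: $92.65
Dental plan: $10.35
Total deductions = $75.06 + $14.52 + $60.07 + $229.02 + $16.58 + $14.59 + $46.41 + $92.65 + $10.35 = $559.25
Net pay = $1,326.56 − $559.25 = $767.31

$767.31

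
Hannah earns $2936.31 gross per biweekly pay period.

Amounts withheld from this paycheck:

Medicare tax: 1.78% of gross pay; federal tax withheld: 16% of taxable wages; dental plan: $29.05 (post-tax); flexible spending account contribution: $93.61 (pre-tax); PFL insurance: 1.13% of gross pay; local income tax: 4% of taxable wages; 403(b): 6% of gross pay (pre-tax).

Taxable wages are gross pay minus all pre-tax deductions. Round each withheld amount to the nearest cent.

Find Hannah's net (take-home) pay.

$2018.72

Flexible spending account contribution: $93.61
403(b): $2936.31 × 0.06 = $176.18
Pre-tax total = $93.61 + $176.18 = $269.79
Taxable wages = $2936.31 − $269.79 = $2666.52
Local income tax: $2666.52 × 0.04 = $106.66
Federal tax withheld: $2666.52 × 0.16 = $426.64
PFL insurance: $2936.31 × 0.0113 = $33.18
Medicare tax: $2936.31 × 0.0178 = $52.27
Dental plan: $29.05
Total deductions = $93.61 + $176.18 + $106.66 + $426.64 + $33.18 + $52.27 + $29.05 = $917.59
Net pay = $2936.31 − $917.59 = $2018.72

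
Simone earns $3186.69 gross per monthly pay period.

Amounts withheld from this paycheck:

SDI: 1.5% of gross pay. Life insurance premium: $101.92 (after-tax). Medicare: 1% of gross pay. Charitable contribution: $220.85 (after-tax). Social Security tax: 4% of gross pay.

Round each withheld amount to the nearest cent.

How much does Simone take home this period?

$2656.78

SDI: $3186.69 × 0.015 = $47.80
Medicare: $3186.69 × 0.01 = $31.87
Social Security tax: $3186.69 × 0.04 = $127.47
Charitable contribution: $220.85
Life insurance premium: $101.92
Total deductions = $47.80 + $31.87 + $127.47 + $220.85 + $101.92 = $529.91
Net pay = $3186.69 − $529.91 = $2656.78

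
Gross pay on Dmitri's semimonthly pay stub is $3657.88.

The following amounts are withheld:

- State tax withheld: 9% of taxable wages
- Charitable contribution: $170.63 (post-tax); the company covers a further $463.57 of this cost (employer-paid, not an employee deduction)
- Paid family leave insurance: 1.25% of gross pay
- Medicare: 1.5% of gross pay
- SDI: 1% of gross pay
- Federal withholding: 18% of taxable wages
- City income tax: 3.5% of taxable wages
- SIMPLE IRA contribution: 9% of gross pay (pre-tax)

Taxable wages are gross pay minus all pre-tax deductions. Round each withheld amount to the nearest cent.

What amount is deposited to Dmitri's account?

$2005.63

SIMPLE IRA contribution: $3657.88 × 0.09 = $329.21
Taxable wages = $3657.88 − $329.21 = $3328.67
Federal withholding: $3328.67 × 0.18 = $599.16
State tax withheld: $3328.67 × 0.09 = $299.58
City income tax: $3328.67 × 0.035 = $116.50
Medicare: $3657.88 × 0.015 = $54.87
Paid family leave insurance: $3657.88 × 0.0125 = $45.72
SDI: $3657.88 × 0.01 = $36.58
Charitable contribution: $170.63
(Employer's $463.57 toward charitable contribution is not withheld from the employee.)
Total deductions = $329.21 + $599.16 + $299.58 + $116.50 + $54.87 + $45.72 + $36.58 + $170.63 = $1652.25
Net pay = $3657.88 − $1652.25 = $2005.63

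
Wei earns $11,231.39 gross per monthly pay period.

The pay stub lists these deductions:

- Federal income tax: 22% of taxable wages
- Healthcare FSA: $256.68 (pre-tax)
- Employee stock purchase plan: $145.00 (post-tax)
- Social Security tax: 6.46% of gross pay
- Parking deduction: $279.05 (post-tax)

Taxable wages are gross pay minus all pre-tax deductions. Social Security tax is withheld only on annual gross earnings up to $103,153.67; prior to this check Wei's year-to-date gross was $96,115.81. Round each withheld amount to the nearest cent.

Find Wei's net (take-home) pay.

Healthcare FSA: $256.68
Taxable wages = $11,231.39 − $256.68 = $10,974.71
Federal income tax: $10,974.71 × 0.22 = $2,414.44
Social Security tax: only $103,153.67 − $96,115.81 = $7,037.86 of this check is subject → $7,037.86 × 0.0646 = $454.65
Employee stock purchase plan: $145.00
Parking deduction: $279.05
Total deductions = $256.68 + $2,414.44 + $454.65 + $145.00 + $279.05 = $3,549.82
Net pay = $11,231.39 − $3,549.82 = $7,681.57

$7,681.57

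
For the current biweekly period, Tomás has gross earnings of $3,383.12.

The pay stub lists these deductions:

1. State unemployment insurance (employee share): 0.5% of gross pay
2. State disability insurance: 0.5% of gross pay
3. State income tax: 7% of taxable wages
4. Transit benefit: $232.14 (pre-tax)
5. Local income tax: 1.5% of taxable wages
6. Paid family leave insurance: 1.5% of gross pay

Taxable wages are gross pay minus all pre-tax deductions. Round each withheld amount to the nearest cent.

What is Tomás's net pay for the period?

$2,798.56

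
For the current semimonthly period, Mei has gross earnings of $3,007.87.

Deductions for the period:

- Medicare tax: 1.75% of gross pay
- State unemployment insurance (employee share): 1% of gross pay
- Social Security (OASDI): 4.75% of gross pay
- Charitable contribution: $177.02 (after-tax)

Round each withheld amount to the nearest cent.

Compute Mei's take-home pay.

$2,605.26

Medicare tax: $3,007.87 × 0.0175 = $52.64
State unemployment insurance (employee share): $3,007.87 × 0.01 = $30.08
Social Security (OASDI): $3,007.87 × 0.0475 = $142.87
Charitable contribution: $177.02
Total deductions = $52.64 + $30.08 + $142.87 + $177.02 = $402.61
Net pay = $3,007.87 − $402.61 = $2,605.26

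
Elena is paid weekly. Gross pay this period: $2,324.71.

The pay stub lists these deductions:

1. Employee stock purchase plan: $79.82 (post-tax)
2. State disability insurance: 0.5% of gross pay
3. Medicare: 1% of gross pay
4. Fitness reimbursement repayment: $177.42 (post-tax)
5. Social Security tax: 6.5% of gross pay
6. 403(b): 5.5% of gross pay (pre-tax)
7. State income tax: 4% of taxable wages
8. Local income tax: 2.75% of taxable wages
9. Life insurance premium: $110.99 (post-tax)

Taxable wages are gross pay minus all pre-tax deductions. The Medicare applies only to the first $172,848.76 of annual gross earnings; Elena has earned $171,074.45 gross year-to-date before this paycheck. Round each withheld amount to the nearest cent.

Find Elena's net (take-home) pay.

$1,499.87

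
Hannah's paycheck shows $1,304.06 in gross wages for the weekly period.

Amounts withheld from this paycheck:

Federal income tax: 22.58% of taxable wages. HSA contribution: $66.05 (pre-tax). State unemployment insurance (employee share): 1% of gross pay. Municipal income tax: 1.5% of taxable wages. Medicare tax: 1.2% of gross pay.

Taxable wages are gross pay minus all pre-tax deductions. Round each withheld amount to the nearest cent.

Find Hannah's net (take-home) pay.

$911.21

HSA contribution: $66.05
Taxable wages = $1,304.06 − $66.05 = $1,238.01
Federal income tax: $1,238.01 × 0.2258 = $279.54
Municipal income tax: $1,238.01 × 0.015 = $18.57
State unemployment insurance (employee share): $1,304.06 × 0.01 = $13.04
Medicare tax: $1,304.06 × 0.012 = $15.65
Total deductions = $66.05 + $279.54 + $18.57 + $13.04 + $15.65 = $392.85
Net pay = $1,304.06 − $392.85 = $911.21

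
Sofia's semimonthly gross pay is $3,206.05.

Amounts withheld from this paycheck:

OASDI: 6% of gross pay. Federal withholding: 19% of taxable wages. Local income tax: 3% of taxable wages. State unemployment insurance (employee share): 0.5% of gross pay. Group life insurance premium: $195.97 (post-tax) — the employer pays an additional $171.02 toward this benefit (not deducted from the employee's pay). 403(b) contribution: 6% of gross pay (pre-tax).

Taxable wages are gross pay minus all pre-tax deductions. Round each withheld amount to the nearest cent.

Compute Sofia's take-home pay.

403(b) contribution: $3,206.05 × 0.06 = $192.36
Taxable wages = $3,206.05 − $192.36 = $3,013.69
Federal withholding: $3,013.69 × 0.19 = $572.60
Local income tax: $3,013.69 × 0.03 = $90.41
State unemployment insurance (employee share): $3,206.05 × 0.005 = $16.03
OASDI: $3,206.05 × 0.06 = $192.36
Group life insurance premium: $195.97
(Employer's $171.02 toward group life insurance premium is not withheld from the employee.)
Total deductions = $192.36 + $572.60 + $90.41 + $16.03 + $192.36 + $195.97 = $1,259.73
Net pay = $3,206.05 − $1,259.73 = $1,946.32

$1,946.32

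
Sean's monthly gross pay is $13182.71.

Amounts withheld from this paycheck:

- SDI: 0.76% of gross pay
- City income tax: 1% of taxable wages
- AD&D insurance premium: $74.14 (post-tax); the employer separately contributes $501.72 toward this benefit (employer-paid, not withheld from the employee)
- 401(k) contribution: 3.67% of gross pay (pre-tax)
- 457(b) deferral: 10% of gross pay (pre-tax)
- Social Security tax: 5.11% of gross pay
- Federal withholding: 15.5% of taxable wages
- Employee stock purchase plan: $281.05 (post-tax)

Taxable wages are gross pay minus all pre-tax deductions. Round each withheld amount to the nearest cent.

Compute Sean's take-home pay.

$8373.80

401(k) contribution: $13182.71 × 0.0367 = $483.81
457(b) deferral: $13182.71 × 0.1 = $1318.27
Pre-tax total = $483.81 + $1318.27 = $1802.08
Taxable wages = $13182.71 − $1802.08 = $11380.63
Federal withholding: $11380.63 × 0.155 = $1764.00
City income tax: $11380.63 × 0.01 = $113.81
SDI: $13182.71 × 0.0076 = $100.19
Social Security tax: $13182.71 × 0.0511 = $673.64
Employee stock purchase plan: $281.05
AD&D insurance premium: $74.14
(Employer's $501.72 toward AD&D insurance premium is not withheld from the employee.)
Total deductions = $483.81 + $1318.27 + $1764.00 + $113.81 + $100.19 + $673.64 + $281.05 + $74.14 = $4808.91
Net pay = $13182.71 − $4808.91 = $8373.80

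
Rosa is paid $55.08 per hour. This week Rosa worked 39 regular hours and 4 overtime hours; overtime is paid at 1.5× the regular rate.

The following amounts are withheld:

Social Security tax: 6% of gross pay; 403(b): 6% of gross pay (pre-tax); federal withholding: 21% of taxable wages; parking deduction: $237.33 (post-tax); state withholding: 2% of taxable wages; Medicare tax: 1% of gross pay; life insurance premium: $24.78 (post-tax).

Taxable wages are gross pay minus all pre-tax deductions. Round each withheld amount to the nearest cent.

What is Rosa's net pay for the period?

$1358.39

Regular pay: 39 × $55.08 = $2148.12
Overtime pay: 4 × $55.08 × 1.5 = $330.48
Gross pay = $2148.12 + $330.48 = $2478.60
403(b): $2478.60 × 0.06 = $148.72
Taxable wages = $2478.60 − $148.72 = $2329.88
Federal withholding: $2329.88 × 0.21 = $489.27
State withholding: $2329.88 × 0.02 = $46.60
Medicare tax: $2478.60 × 0.01 = $24.79
Social Security tax: $2478.60 × 0.06 = $148.72
Life insurance premium: $24.78
Parking deduction: $237.33
Total deductions = $148.72 + $489.27 + $46.60 + $24.79 + $148.72 + $24.78 + $237.33 = $1120.21
Net pay = $2478.60 − $1120.21 = $1358.39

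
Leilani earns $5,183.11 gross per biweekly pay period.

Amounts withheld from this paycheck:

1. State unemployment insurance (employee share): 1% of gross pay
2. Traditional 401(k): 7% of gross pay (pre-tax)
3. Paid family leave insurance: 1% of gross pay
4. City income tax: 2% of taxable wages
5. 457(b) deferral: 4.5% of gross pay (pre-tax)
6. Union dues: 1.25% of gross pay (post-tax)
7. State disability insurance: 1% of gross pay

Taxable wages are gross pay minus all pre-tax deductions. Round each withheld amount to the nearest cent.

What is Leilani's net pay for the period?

$4,275.03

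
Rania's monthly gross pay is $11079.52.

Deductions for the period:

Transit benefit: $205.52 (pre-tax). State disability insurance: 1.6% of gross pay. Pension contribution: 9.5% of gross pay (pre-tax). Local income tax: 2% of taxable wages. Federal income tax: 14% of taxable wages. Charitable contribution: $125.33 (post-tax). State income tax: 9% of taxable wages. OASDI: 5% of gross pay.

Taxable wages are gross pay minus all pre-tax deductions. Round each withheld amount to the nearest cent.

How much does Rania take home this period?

Pension contribution: $11079.52 × 0.095 = $1052.55
Transit benefit: $205.52
Pre-tax total = $1052.55 + $205.52 = $1258.07
Taxable wages = $11079.52 − $1258.07 = $9821.45
State income tax: $9821.45 × 0.09 = $883.93
Local income tax: $9821.45 × 0.02 = $196.43
Federal income tax: $9821.45 × 0.14 = $1375.00
OASDI: $11079.52 × 0.05 = $553.98
State disability insurance: $11079.52 × 0.016 = $177.27
Charitable contribution: $125.33
Total deductions = $1052.55 + $205.52 + $883.93 + $196.43 + $1375.00 + $553.98 + $177.27 + $125.33 = $4570.01
Net pay = $11079.52 − $4570.01 = $6509.51

$6509.51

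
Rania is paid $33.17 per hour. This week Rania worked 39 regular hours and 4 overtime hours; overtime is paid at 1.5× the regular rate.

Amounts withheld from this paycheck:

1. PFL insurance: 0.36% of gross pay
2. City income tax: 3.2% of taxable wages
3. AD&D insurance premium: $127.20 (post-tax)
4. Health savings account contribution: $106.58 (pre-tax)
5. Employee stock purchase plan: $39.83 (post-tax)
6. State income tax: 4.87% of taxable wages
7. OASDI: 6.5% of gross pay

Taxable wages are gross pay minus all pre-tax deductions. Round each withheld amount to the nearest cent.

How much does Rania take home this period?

Regular pay: 39 × $33.17 = $1,293.63
Overtime pay: 4 × $33.17 × 1.5 = $199.02
Gross pay = $1,293.63 + $199.02 = $1,492.65
Health savings account contribution: $106.58
Taxable wages = $1,492.65 − $106.58 = $1,386.07
City income tax: $1,386.07 × 0.032 = $44.35
State income tax: $1,386.07 × 0.0487 = $67.50
PFL insurance: $1,492.65 × 0.0036 = $5.37
OASDI: $1,492.65 × 0.065 = $97.02
Employee stock purchase plan: $39.83
AD&D insurance premium: $127.20
Total deductions = $106.58 + $44.35 + $67.50 + $5.37 + $97.02 + $39.83 + $127.20 = $487.85
Net pay = $1,492.65 − $487.85 = $1,004.80

$1,004.80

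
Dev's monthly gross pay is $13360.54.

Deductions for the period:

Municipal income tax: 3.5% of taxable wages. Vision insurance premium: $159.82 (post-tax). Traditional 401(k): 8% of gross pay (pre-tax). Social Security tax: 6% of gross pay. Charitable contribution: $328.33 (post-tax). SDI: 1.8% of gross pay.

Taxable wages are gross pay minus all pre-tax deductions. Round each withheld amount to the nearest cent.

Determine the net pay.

Traditional 401(k): $13360.54 × 0.08 = $1068.84
Taxable wages = $13360.54 − $1068.84 = $12291.70
Municipal income tax: $12291.70 × 0.035 = $430.21
Social Security tax: $13360.54 × 0.06 = $801.63
SDI: $13360.54 × 0.018 = $240.49
Charitable contribution: $328.33
Vision insurance premium: $159.82
Total deductions = $1068.84 + $430.21 + $801.63 + $240.49 + $328.33 + $159.82 = $3029.32
Net pay = $13360.54 − $3029.32 = $10331.22

$10331.22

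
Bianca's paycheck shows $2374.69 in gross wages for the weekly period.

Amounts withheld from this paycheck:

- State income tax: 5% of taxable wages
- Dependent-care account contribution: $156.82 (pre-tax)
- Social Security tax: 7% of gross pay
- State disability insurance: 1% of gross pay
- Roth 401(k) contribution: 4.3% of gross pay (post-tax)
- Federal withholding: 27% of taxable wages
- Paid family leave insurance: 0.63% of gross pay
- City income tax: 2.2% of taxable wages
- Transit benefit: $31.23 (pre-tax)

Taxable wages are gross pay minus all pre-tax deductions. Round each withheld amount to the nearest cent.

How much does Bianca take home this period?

$1131.76

Dependent-care account contribution: $156.82
Transit benefit: $31.23
Pre-tax total = $156.82 + $31.23 = $188.05
Taxable wages = $2374.69 − $188.05 = $2186.64
Federal withholding: $2186.64 × 0.27 = $590.39
State income tax: $2186.64 × 0.05 = $109.33
City income tax: $2186.64 × 0.022 = $48.11
Paid family leave insurance: $2374.69 × 0.0063 = $14.96
Social Security tax: $2374.69 × 0.07 = $166.23
State disability insurance: $2374.69 × 0.01 = $23.75
Roth 401(k) contribution: $2374.69 × 0.043 = $102.11
Total deductions = $156.82 + $31.23 + $590.39 + $109.33 + $48.11 + $14.96 + $166.23 + $23.75 + $102.11 = $1242.93
Net pay = $2374.69 − $1242.93 = $1131.76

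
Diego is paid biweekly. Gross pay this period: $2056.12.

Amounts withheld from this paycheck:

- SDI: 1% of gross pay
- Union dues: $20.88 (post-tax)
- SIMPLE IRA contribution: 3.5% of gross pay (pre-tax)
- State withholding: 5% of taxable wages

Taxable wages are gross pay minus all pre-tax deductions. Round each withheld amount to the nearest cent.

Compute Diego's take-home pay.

$1843.51

SIMPLE IRA contribution: $2056.12 × 0.035 = $71.96
Taxable wages = $2056.12 − $71.96 = $1984.16
State withholding: $1984.16 × 0.05 = $99.21
SDI: $2056.12 × 0.01 = $20.56
Union dues: $20.88
Total deductions = $71.96 + $99.21 + $20.56 + $20.88 = $212.61
Net pay = $2056.12 − $212.61 = $1843.51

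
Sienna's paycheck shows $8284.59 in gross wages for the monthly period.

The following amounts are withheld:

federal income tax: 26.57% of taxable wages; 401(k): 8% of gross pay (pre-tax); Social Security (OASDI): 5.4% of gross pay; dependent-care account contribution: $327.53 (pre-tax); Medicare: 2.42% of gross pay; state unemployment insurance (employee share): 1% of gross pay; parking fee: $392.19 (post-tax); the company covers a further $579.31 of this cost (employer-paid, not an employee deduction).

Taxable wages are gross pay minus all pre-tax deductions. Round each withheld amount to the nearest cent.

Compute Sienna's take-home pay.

$4233.30

401(k): $8284.59 × 0.08 = $662.77
Dependent-care account contribution: $327.53
Pre-tax total = $662.77 + $327.53 = $990.30
Taxable wages = $8284.59 − $990.30 = $7294.29
Federal income tax: $7294.29 × 0.2657 = $1938.09
State unemployment insurance (employee share): $8284.59 × 0.01 = $82.85
Social Security (OASDI): $8284.59 × 0.054 = $447.37
Medicare: $8284.59 × 0.0242 = $200.49
Parking fee: $392.19
(Employer's $579.31 toward parking fee is not withheld from the employee.)
Total deductions = $662.77 + $327.53 + $1938.09 + $82.85 + $447.37 + $200.49 + $392.19 = $4051.29
Net pay = $8284.59 − $4051.29 = $4233.30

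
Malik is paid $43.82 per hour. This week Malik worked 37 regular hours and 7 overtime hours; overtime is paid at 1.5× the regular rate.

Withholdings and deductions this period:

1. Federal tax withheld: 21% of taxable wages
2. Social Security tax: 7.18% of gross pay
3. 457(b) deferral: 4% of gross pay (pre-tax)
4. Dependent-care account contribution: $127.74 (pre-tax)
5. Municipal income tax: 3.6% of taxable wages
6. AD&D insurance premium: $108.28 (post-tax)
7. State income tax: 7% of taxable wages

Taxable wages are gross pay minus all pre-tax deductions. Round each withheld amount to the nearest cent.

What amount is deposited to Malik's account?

$1,021.66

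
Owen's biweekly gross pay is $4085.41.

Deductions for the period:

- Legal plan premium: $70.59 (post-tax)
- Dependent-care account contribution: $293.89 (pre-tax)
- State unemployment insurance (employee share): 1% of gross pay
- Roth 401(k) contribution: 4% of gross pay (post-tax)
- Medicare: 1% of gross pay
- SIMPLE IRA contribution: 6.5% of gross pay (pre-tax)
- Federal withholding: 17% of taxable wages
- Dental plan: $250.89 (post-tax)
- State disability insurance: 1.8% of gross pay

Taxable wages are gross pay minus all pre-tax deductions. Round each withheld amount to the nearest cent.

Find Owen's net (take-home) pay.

SIMPLE IRA contribution: $4085.41 × 0.065 = $265.55
Dependent-care account contribution: $293.89
Pre-tax total = $265.55 + $293.89 = $559.44
Taxable wages = $4085.41 − $559.44 = $3525.97
Federal withholding: $3525.97 × 0.17 = $599.41
State unemployment insurance (employee share): $4085.41 × 0.01 = $40.85
Medicare: $4085.41 × 0.01 = $40.85
State disability insurance: $4085.41 × 0.018 = $73.54
Dental plan: $250.89
Roth 401(k) contribution: $4085.41 × 0.04 = $163.42
Legal plan premium: $70.59
Total deductions = $265.55 + $293.89 + $599.41 + $40.85 + $40.85 + $73.54 + $250.89 + $163.42 + $70.59 = $1798.99
Net pay = $4085.41 − $1798.99 = $2286.42

$2286.42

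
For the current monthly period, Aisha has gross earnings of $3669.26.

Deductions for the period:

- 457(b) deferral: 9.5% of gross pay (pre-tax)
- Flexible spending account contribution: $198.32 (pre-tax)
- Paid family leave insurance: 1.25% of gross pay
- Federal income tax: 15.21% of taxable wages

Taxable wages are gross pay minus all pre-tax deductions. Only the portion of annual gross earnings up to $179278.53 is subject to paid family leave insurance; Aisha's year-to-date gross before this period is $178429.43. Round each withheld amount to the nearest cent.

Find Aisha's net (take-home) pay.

$2636.84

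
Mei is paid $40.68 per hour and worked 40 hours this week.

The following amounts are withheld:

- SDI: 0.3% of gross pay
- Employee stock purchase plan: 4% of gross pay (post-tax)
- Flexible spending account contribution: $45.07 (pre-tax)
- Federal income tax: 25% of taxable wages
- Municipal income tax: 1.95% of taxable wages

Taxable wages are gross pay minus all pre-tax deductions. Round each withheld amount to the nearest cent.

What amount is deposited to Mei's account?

Gross pay: 40 × $40.68 = $1,627.20
Flexible spending account contribution: $45.07
Taxable wages = $1,627.20 − $45.07 = $1,582.13
Federal income tax: $1,582.13 × 0.25 = $395.53
Municipal income tax: $1,582.13 × 0.0195 = $30.85
SDI: $1,627.20 × 0.003 = $4.88
Employee stock purchase plan: $1,627.20 × 0.04 = $65.09
Total deductions = $45.07 + $395.53 + $30.85 + $4.88 + $65.09 = $541.42
Net pay = $1,627.20 − $541.42 = $1,085.78

$1,085.78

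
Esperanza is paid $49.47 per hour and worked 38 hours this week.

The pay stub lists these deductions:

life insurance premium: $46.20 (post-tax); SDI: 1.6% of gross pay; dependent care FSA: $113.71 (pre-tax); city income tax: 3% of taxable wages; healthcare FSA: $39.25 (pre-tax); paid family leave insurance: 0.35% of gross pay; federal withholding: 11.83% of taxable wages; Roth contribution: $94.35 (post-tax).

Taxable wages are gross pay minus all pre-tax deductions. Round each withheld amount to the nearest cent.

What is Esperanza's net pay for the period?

$1,293.59

Gross pay: 38 × $49.47 = $1,879.86
Healthcare FSA: $39.25
Dependent care FSA: $113.71
Pre-tax total = $39.25 + $113.71 = $152.96
Taxable wages = $1,879.86 − $152.96 = $1,726.90
Federal withholding: $1,726.90 × 0.1183 = $204.29
City income tax: $1,726.90 × 0.03 = $51.81
Paid family leave insurance: $1,879.86 × 0.0035 = $6.58
SDI: $1,879.86 × 0.016 = $30.08
Roth contribution: $94.35
Life insurance premium: $46.20
Total deductions = $39.25 + $113.71 + $204.29 + $51.81 + $6.58 + $30.08 + $94.35 + $46.20 = $586.27
Net pay = $1,879.86 − $586.27 = $1,293.59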